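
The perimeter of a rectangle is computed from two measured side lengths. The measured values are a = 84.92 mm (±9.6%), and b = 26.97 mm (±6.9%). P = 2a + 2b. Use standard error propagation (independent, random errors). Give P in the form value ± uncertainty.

P is a linear combination, so absolute uncertainties add in quadrature:
  (2·δa)² = 266;  (2·δb)² = 13.9
δP = √(280) = 16.7 mm
P = 223.8 mm.

223.8 ± 16.7 mm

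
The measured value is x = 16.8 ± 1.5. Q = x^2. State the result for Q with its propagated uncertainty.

282 ± 50.4

Since Q is a product/quotient, work with relative uncertainties:
  (2·δx/x)² = (2×0.0893)² = 0.0319
δQ/Q = √(0.0319) = 0.179
Q = 282, so δQ = 0.179 × 282 = 50.4.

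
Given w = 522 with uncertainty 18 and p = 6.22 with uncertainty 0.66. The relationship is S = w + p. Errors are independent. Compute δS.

18.0

Sums and differences: (δS)² = Σ (cᵢ δxᵢ)².
  (δw)² = 324;  (δp)² = 0.436
δS = √(324) = 18.0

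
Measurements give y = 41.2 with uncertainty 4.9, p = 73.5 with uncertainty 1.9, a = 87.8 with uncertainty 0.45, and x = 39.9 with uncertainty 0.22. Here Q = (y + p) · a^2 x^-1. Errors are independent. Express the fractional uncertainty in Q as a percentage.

4.73%

Let u = y + p = 115. δu = √(δy² + δp²) = √(24.0 + 3.61) = 5.26, so δu/u = 0.0458.
Q is then a monomial in u, a, x:
δQ/Q = √((δu/u)² + (2·δa/a)² + (-1·δx/x)²) = √(0.00210 + 0.000105 + 3.04e-05) = 0.0473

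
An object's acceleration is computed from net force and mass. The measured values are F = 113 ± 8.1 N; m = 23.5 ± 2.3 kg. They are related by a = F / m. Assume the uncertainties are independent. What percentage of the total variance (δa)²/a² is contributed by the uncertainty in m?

65.1%

(δa/a)² = (1·δF/F)² + (-1·δm/m)²
  F term: (1×0.0717)² = 0.00514
  m term: (-1×0.0979)² = 0.00958
Total = 0.0147. Share from m = 0.00958/0.0147 = 0.651.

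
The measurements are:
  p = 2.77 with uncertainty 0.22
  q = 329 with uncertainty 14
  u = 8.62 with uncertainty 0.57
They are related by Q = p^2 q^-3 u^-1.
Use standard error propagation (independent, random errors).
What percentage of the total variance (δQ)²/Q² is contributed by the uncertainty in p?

(δQ/Q)² = (2·δp/p)² + (-3·δq/q)² + (-1·δu/u)²
  p term: (2×0.0794)² = 0.0252
  q term: (-3×0.0426)² = 0.0163
  u term: (-1×0.0661)² = 0.00437
Total = 0.0459. Share from p = 0.0252/0.0459 = 0.550.

55.0%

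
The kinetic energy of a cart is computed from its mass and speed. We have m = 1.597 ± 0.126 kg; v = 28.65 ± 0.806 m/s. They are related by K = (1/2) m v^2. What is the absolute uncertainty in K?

Since K is a product/quotient, work with relative uncertainties:
  (1·δm/m)² = (1×0.0789)² = 0.00622;  (2·δv/v)² = (2×0.0281)² = 0.00317
δK/K = √(0.00939) = 0.0969
K = 655.4 J, so δK = 0.0969 × 655.4 = 63.5 J.

63.5 J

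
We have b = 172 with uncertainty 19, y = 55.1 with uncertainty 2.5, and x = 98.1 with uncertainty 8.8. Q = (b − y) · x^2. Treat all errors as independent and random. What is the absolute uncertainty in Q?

2.73e+05

Let u = b − y = 117. δu = √(δb² + δy²) = √(361 + 6.25) = 19.2, so δu/u = 0.164.
Q is then a monomial in u, x:
δQ/Q = √((δu/u)² + (2·δx/x)²) = √(0.0269 + 0.0322) = 0.243
Q = 1.13e+06, so δQ = 0.243 × 1.13e+06 = 2.73e+05.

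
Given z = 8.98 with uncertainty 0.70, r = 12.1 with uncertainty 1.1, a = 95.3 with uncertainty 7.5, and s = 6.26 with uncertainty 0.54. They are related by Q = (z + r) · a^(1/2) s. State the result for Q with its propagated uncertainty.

Let u = z + r = 21.1. δu = √(δz² + δr²) = √(0.490 + 1.21) = 1.30, so δu/u = 0.0619.
Q is then a monomial in u, a, s:
δQ/Q = √((δu/u)² + (½·δa/a)² + (1·δs/s)²) = √(0.00383 + 0.00155 + 0.00744) = 0.113
Q = 1290, so δQ = 0.113 × 1290 = 146.

1290 ± 146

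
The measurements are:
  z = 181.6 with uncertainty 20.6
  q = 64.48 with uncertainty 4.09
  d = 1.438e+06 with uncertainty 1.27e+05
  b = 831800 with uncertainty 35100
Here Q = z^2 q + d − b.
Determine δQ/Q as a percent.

Let p = z^2·q = 2.126e+06. δp/p = √((2·δz/z)² + (1·δq/q)²) = √(0.0515 + 0.00402) = 0.236, so δp = 5.01e+05.
Q = p + d − b: δQ = √(δp² + δd² + δb²) = √(2.51e+11 + 1.61e+10 + 1.23e+09) = 5.18e+05
Q = 2.733e+06, so δQ/Q = 5.18e+05/2.733e+06 = 0.190.

19.0%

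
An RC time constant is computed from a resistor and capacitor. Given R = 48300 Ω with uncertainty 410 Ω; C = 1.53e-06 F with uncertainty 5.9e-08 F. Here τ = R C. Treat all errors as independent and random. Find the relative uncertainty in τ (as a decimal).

0.0395

Each factor contributes (exponent × relative error)² to (δτ/τ)²:
  (1·δR/R)² = (1×0.00849)² = 7.21e-05;  (1·δC/C)² = (1×0.0386)² = 0.00149
δτ/τ = √(0.00156) = 0.0395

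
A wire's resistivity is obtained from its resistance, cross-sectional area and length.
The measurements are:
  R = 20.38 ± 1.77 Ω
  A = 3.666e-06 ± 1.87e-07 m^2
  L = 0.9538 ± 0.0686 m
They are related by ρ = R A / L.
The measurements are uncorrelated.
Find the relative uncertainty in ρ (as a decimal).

Since ρ is a product/quotient, work with relative uncertainties:
  (1·δR/R)² = (1×0.0868)² = 0.00754;  (1·δA/A)² = (1×0.0510)² = 0.00260;  (-1·δL/L)² = (-1×0.0719)² = 0.00517
δρ/ρ = √(0.0153) = 0.124

0.124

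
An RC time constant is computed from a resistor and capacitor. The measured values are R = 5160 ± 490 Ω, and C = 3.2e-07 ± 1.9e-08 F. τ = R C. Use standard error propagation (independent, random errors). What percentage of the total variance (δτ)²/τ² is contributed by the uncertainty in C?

28.1%

(δτ/τ)² = (1·δR/R)² + (1·δC/C)²
  R term: (1×0.0950)² = 0.00902
  C term: (1×0.0594)² = 0.00353
Total = 0.0125. Share from C = 0.00353/0.0125 = 0.281.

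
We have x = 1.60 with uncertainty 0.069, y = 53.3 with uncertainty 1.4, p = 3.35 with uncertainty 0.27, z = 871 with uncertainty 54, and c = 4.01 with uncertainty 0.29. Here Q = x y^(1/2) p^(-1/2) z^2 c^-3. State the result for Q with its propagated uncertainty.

Products/powers → add relative errors in quadrature, weighted by exponent:
  (1·δx/x)² = (1×0.0431)² = 0.00186;  (½·δy/y)² = (0.5×0.0263)² = 0.000172;  (−½·δp/p)² = (-0.5×0.0806)² = 0.00162;  (2·δz/z)² = (2×0.0620)² = 0.0154;  (-3·δc/c)² = (-3×0.0723)² = 0.0471
δQ/Q = √(0.0661) = 0.257
Q = 75100, so δQ = 0.257 × 75100 = 19300.

75100 ± 19300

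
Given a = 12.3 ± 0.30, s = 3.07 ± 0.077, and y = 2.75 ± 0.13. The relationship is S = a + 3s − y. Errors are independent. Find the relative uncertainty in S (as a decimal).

0.0213

Absolute uncertainties add in quadrature for a linear combination:
  (δa)² = 0.0900;  (3·δs)² = 0.0534;  (δy)² = 0.0169
δS = √(0.160) = 0.400
S = 18.8, so δS/S = 0.400/18.8 = 0.0213.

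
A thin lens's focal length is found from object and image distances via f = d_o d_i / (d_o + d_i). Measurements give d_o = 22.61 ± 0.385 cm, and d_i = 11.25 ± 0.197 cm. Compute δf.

0.0976 cm

∂f/∂d_o = (d_i/(d_o+d_i))² = 0.110;  ∂f/∂d_i = (d_o/(d_o+d_i))² = 0.446
δf = √((∂f/∂d_o · δd_o)² + (∂f/∂d_i · δd_i)²) = √(0.00181 + 0.00772) = 0.0976 cm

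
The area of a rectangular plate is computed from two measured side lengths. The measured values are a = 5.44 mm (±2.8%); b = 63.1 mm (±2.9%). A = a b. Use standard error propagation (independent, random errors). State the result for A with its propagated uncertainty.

Each factor contributes (exponent × relative error)² to (δA/A)²:
  (1·δa/a)² = (1×0.0280)² = 0.000784;  (1·δb/b)² = (1×0.0290)² = 0.000841
δA/A = √(0.00162) = 0.0403
A = 343 mm^2, so δA = 0.0403 × 343 = 13.8 mm^2.

343 ± 13.8 mm^2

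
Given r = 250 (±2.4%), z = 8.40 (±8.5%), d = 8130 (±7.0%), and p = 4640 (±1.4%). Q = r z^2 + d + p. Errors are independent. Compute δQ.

3080

Let w = r·z^2 = 17600. δw/w = √((1·δr/r)² + (2·δz/z)²) = √(0.000576 + 0.0289) = 0.172, so δw = 3030.
Q = w + d + p: δQ = √(δw² + δd² + δp²) = √(9.17e+06 + 3.24e+05 + 4220) = 3080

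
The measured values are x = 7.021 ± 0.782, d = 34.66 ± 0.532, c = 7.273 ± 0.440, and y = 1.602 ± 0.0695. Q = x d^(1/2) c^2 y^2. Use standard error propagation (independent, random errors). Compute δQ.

Q is a product of powers, so relative uncertainties combine in quadrature:
  (1·δx/x)² = (1×0.111)² = 0.0124;  (½·δd/d)² = (0.5×0.0153)² = 5.89e-05;  (2·δc/c)² = (2×0.0605)² = 0.0146;  (2·δy/y)² = (2×0.0434)² = 0.00753
δQ/Q = √(0.0346) = 0.186
Q = 5611, so δQ = 0.186 × 5611 = 1040.

1040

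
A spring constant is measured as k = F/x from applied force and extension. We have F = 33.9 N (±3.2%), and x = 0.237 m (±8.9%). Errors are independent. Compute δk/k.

0.0946

Products/powers → add relative errors in quadrature, weighted by exponent:
  (1·δF/F)² = (1×0.0320)² = 0.00102;  (-1·δx/x)² = (-1×0.0890)² = 0.00792
δk/k = √(0.00895) = 0.0946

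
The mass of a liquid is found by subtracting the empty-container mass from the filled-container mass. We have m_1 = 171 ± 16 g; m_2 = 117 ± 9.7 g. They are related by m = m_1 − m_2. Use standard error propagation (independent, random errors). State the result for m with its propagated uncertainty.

Sums and differences: (δm)² = Σ (cᵢ δxᵢ)².
  (δm_1)² = 256;  (δm_2)² = 94.1
δm = √(350) = 18.7 g
m = 54.0 g.

54.0 ± 18.7 g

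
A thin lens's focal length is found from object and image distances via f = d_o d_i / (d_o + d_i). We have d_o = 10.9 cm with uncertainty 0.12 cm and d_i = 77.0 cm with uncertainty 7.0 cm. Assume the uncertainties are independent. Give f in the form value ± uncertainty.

9.55 ± 0.142 cm

∂f/∂d_o = (d_i/(d_o+d_i))² = 0.767;  ∂f/∂d_i = (d_o/(d_o+d_i))² = 0.0154
δf = √((∂f/∂d_o · δd_o)² + (∂f/∂d_i · δd_i)²) = √(0.00848 + 0.0116) = 0.142 cm
f = 9.55 cm.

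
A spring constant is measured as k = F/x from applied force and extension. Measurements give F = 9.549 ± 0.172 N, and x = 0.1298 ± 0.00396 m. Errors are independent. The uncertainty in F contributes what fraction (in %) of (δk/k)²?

25.8%

(δk/k)² = (1·δF/F)² + (-1·δx/x)²
  F term: (1×0.0180)² = 0.000324
  x term: (-1×0.0305)² = 0.000931
Total = 0.00126. Share from F = 0.000324/0.00126 = 0.258.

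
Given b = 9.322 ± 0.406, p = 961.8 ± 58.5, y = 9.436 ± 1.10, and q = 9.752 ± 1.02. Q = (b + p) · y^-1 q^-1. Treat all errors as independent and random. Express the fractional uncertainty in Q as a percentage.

Let u = b + p = 971.1. δu = √(δb² + δp²) = √(0.165 + 3420) = 58.5, so δu/u = 0.0602.
Q is then a monomial in u, y, q:
δQ/Q = √((δu/u)² + (-1·δy/y)² + (-1·δq/q)²) = √(0.00363 + 0.0136 + 0.0109) = 0.168

16.8%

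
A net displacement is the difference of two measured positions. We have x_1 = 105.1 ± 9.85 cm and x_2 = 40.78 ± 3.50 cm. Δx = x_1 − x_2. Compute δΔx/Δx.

0.163

Absolute uncertainties add in quadrature for a linear combination:
  (δx_1)² = 97.0;  (δx_2)² = 12.2
δΔx = √(109) = 10.5 cm
Δx = 64.32 cm, so δΔx/Δx = 10.5/64.32 = 0.163.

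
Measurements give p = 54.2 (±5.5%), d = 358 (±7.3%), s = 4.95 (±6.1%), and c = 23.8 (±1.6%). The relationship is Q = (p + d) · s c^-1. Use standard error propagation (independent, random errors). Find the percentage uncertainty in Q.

Let u = p + d = 412. δu = √(δp² + δd²) = √(8.89 + 683) = 26.3, so δu/u = 0.0638.
Q is then a monomial in u, s, c:
δQ/Q = √((δu/u)² + (1·δs/s)² + (-1·δc/c)²) = √(0.00407 + 0.00372 + 0.000256) = 0.0897

8.97%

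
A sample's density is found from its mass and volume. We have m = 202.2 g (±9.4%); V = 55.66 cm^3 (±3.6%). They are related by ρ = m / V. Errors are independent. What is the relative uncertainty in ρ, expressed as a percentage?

10.1%

Relative error in a monomial: (δρ/ρ)² = Σ (nᵢ · δxᵢ/xᵢ)².
  (1·δm/m)² = (1×0.0940)² = 0.00884;  (-1·δV/V)² = (-1×0.0360)² = 0.00130
δρ/ρ = √(0.0101) = 0.101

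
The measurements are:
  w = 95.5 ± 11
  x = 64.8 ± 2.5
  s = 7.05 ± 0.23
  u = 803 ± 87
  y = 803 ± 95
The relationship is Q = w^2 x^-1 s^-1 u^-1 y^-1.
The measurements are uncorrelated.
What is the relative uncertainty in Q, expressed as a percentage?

28.5%

Q is a product of powers, so relative uncertainties combine in quadrature:
  (2·δw/w)² = (2×0.115)² = 0.0531;  (-1·δx/x)² = (-1×0.0386)² = 0.00149;  (-1·δs/s)² = (-1×0.0326)² = 0.00106;  (-1·δu/u)² = (-1×0.108)² = 0.0117;  (-1·δy/y)² = (-1×0.118)² = 0.0140
δQ/Q = √(0.0814) = 0.285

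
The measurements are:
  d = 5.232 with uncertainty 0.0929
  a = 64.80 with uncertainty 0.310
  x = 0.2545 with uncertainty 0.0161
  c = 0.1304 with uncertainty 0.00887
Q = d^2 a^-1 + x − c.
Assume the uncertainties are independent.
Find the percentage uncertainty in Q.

Let p = d^2·a^-1 = 0.4224. δp/p = √((2·δd/d)² + (-1·δa/a)²) = √(0.00126 + 2.29e-05) = 0.0358, so δp = 0.0151.
Q = p + x − c: δQ = √(δp² + δx² + δc²) = √(0.000229 + 0.000259 + 7.87e-05) = 0.0238
Q = 0.5465, so δQ/Q = 0.0238/0.5465 = 0.0436.

4.36%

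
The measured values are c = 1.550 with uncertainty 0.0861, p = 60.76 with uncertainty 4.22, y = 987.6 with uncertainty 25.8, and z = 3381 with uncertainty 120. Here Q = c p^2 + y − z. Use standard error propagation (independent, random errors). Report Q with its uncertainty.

Let w = c·p^2 = 5722. δw/w = √((1·δc/c)² + (2·δp/p)²) = √(0.00309 + 0.0193) = 0.150, so δw = 856.
Q = w + y − z: δQ = √(δw² + δy² + δz²) = √(7.33e+05 + 666 + 14400) = 865
Q = 3329.

3329 ± 865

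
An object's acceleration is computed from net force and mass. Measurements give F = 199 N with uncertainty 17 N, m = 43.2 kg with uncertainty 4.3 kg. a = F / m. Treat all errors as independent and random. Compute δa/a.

0.131

a is a product of powers, so relative uncertainties combine in quadrature:
  (1·δF/F)² = (1×0.0854)² = 0.00730;  (-1·δm/m)² = (-1×0.0995)² = 0.00991
δa/a = √(0.0172) = 0.131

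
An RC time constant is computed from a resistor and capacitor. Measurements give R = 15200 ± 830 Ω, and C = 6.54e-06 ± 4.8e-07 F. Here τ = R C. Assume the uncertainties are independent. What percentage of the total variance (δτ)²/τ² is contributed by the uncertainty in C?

(δτ/τ)² = (1·δR/R)² + (1·δC/C)²
  R term: (1×0.0546)² = 0.00298
  C term: (1×0.0734)² = 0.00539
Total = 0.00837. Share from C = 0.00539/0.00837 = 0.644.

64.4%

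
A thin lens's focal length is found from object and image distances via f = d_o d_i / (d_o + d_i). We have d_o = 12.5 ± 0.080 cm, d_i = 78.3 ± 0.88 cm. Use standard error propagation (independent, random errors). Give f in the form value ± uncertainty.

∂f/∂d_o = (d_i/(d_o+d_i))² = 0.744;  ∂f/∂d_i = (d_o/(d_o+d_i))² = 0.0190
δf = √((∂f/∂d_o · δd_o)² + (∂f/∂d_i · δd_i)²) = √(0.00354 + 0.000278) = 0.0618 cm
f = 10.8 cm.

10.8 ± 0.0618 cm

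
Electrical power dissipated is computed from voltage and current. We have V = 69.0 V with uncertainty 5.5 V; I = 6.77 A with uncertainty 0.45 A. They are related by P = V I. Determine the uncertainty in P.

Relative error in a monomial: (δP/P)² = Σ (nᵢ · δxᵢ/xᵢ)².
  (1·δV/V)² = (1×0.0797)² = 0.00635;  (1·δI/I)² = (1×0.0665)² = 0.00442
δP/P = √(0.0108) = 0.104
P = 467 W, so δP = 0.104 × 467 = 48.5 W.

48.5 W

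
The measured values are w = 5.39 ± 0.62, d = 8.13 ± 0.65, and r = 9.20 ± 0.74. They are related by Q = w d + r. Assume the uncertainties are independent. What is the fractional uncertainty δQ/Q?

Let p = w·d = 43.8. δp/p = √((1·δw/w)² + (1·δd/d)²) = √(0.0132 + 0.00639) = 0.140, so δp = 6.14.
Q = p + r: δQ = √(δp² + δr²) = √(37.7 + 0.548) = 6.18
Q = 53.0, so δQ/Q = 6.18/53.0 = 0.117.

0.117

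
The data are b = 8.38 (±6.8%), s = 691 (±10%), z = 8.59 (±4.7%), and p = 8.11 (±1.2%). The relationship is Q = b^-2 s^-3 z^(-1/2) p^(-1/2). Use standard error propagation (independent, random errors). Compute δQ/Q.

0.330

Products/powers → add relative errors in quadrature, weighted by exponent:
  (-2·δb/b)² = (-2×0.0680)² = 0.0185;  (-3·δs/s)² = (-3×0.100)² = 0.0900;  (−½·δz/z)² = (-0.5×0.0470)² = 0.000552;  (−½·δp/p)² = (-0.5×0.0120)² = 3.6e-05
δQ/Q = √(0.109) = 0.330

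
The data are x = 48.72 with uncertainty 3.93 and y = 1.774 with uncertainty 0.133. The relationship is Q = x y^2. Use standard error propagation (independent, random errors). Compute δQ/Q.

0.170

For a monomial Q ∝ x, y^2, fractional errors add in quadrature:
  (1·δx/x)² = (1×0.0807)² = 0.00651;  (2·δy/y)² = (2×0.0750)² = 0.0225
δQ/Q = √(0.0290) = 0.170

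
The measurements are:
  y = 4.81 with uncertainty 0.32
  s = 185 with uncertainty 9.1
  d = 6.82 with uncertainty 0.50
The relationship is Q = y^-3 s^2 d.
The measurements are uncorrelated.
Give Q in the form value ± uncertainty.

2100 ± 491

Since Q is a product/quotient, work with relative uncertainties:
  (-3·δy/y)² = (-3×0.0665)² = 0.0398;  (2·δs/s)² = (2×0.0492)² = 0.00968;  (1·δd/d)² = (1×0.0733)² = 0.00537
δQ/Q = √(0.0549) = 0.234
Q = 2100, so δQ = 0.234 × 2100 = 491.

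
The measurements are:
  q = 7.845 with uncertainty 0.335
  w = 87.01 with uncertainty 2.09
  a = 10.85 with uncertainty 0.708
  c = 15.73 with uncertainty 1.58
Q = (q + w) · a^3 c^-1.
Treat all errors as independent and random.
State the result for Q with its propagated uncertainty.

7702 ± 1700

Let u = q + w = 94.86. δu = √(δq² + δw²) = √(0.112 + 4.37) = 2.12, so δu/u = 0.0223.
Q is then a monomial in u, a, c:
δQ/Q = √((δu/u)² + (3·δa/a)² + (-1·δc/c)²) = √(0.000498 + 0.0383 + 0.0101) = 0.221
Q = 7702, so δQ = 0.221 × 7702 = 1700.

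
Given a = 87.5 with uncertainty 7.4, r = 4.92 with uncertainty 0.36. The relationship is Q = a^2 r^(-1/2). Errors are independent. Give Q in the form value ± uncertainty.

Each factor contributes (exponent × relative error)² to (δQ/Q)²:
  (2·δa/a)² = (2×0.0846)² = 0.0286;  (−½·δr/r)² = (-0.5×0.0732)² = 0.00134
δQ/Q = √(0.0299) = 0.173
Q = 3450, so δQ = 0.173 × 3450 = 597.

3450 ± 597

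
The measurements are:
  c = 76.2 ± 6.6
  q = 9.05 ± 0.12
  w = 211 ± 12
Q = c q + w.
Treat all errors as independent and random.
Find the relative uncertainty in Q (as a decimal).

0.0684

Let p = c·q = 690. δp/p = √((1·δc/c)² + (1·δq/q)²) = √(0.00750 + 0.000176) = 0.0876, so δp = 60.4.
Q = p + w: δQ = √(δp² + δw²) = √(3650 + 144) = 61.6
Q = 901, so δQ/Q = 61.6/901 = 0.0684.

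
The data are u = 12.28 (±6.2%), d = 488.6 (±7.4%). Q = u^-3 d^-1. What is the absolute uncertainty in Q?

2.21e-07

For a monomial Q ∝ u^-3, d^-1, fractional errors add in quadrature:
  (-3·δu/u)² = (-3×0.0620)² = 0.0346;  (-1·δd/d)² = (-1×0.0740)² = 0.00548
δQ/Q = √(0.0401) = 0.200
Q = 1.105e-06, so δQ = 0.200 × 1.105e-06 = 2.21e-07.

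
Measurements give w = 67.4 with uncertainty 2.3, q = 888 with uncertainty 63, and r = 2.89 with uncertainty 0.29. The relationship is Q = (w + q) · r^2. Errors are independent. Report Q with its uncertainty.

Let u = w + q = 955. δu = √(δw² + δq²) = √(5.29 + 3970) = 63.0, so δu/u = 0.0660.
Q is then a monomial in u, r:
δQ/Q = √((δu/u)² + (2·δr/r)²) = √(0.00435 + 0.0403) = 0.211
Q = 7980, so δQ = 0.211 × 7980 = 1690.

7980 ± 1690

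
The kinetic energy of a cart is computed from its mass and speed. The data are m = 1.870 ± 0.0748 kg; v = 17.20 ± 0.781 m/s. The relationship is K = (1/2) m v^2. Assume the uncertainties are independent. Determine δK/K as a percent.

For a monomial K ∝ m, v^2, fractional errors add in quadrature:
  (1·δm/m)² = (1×0.0400)² = 0.00160;  (2·δv/v)² = (2×0.0454)² = 0.00825
δK/K = √(0.00985) = 0.0992

9.92%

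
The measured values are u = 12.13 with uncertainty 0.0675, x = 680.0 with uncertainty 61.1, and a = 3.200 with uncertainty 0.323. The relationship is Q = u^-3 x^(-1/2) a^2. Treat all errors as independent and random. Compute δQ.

4.57e-05

Relative error in a monomial: (δQ/Q)² = Σ (nᵢ · δxᵢ/xᵢ)².
  (-3·δu/u)² = (-3×0.00556)² = 0.000279;  (−½·δx/x)² = (-0.5×0.0899)² = 0.00202;  (2·δa/a)² = (2×0.101)² = 0.0408
δQ/Q = √(0.0431) = 0.207
Q = 0.0002200, so δQ = 0.207 × 0.0002200 = 4.57e-05.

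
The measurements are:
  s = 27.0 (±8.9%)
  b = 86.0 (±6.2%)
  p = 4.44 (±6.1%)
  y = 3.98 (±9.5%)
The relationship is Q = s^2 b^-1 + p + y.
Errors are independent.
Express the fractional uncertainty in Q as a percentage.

9.85%

Let w = s^2·b^-1 = 8.48. δw/w = √((2·δs/s)² + (-1·δb/b)²) = √(0.0317 + 0.00384) = 0.188, so δw = 1.60.
Q = w + p + y: δQ = √(δw² + δp² + δy²) = √(2.55 + 0.0734 + 0.143) = 1.66
Q = 16.9, so δQ/Q = 1.66/16.9 = 0.0985.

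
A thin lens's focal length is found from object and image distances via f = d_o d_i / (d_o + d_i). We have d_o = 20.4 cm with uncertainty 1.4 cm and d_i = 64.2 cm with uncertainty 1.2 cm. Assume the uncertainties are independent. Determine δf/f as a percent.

5.23%

∂f/∂d_o = (d_i/(d_o+d_i))² = 0.576;  ∂f/∂d_i = (d_o/(d_o+d_i))² = 0.0581
δf = √((∂f/∂d_o · δd_o)² + (∂f/∂d_i · δd_i)²) = √(0.650 + 0.00487) = 0.809 cm
f = 15.5 cm, so δf/f = 0.809/15.5 = 0.0523.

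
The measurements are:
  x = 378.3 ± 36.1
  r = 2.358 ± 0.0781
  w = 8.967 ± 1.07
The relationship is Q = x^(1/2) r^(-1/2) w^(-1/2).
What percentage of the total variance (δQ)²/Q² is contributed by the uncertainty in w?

(δQ/Q)² = (½·δx/x)² + (−½·δr/r)² + (−½·δw/w)²
  x term: (0.5×0.0954)² = 0.00228
  r term: (-0.5×0.0331)² = 0.000274
  w term: (-0.5×0.119)² = 0.00356
Total = 0.00611. Share from w = 0.00356/0.00611 = 0.583.

58.3%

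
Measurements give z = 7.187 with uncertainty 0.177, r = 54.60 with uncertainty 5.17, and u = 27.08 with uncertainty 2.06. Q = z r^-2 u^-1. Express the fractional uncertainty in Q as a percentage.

Since Q is a product/quotient, work with relative uncertainties:
  (1·δz/z)² = (1×0.0246)² = 0.000607;  (-2·δr/r)² = (-2×0.0947)² = 0.0359;  (-1·δu/u)² = (-1×0.0761)² = 0.00579
δQ/Q = √(0.0423) = 0.206

20.6%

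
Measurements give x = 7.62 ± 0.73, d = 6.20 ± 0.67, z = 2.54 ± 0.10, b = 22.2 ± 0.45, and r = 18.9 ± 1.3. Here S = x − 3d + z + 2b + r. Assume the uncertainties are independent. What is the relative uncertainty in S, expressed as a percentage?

4.85%

Absolute uncertainties add in quadrature for a linear combination:
  (δx)² = 0.533;  (3·δd)² = 4.04;  (δz)² = 0.0100;  (2·δb)² = 0.810;  (δr)² = 1.69
δS = √(7.08) = 2.66
S = 54.9, so δS/S = 2.66/54.9 = 0.0485.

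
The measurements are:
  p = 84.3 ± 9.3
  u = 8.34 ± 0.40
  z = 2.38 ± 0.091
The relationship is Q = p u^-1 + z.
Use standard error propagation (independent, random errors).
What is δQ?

Let w = p·u^-1 = 10.1. δw/w = √((1·δp/p)² + (-1·δu/u)²) = √(0.0122 + 0.00230) = 0.120, so δw = 1.22.
Q = w + z: δQ = √(δw² + δz²) = √(1.48 + 0.00828) = 1.22

1.22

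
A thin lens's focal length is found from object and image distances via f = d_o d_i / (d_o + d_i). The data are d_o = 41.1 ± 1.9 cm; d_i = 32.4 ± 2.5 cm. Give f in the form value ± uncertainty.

18.1 ± 0.865 cm

∂f/∂d_o = (d_i/(d_o+d_i))² = 0.194;  ∂f/∂d_i = (d_o/(d_o+d_i))² = 0.313
δf = √((∂f/∂d_o · δd_o)² + (∂f/∂d_i · δd_i)²) = √(0.136 + 0.611) = 0.865 cm
f = 18.1 cm.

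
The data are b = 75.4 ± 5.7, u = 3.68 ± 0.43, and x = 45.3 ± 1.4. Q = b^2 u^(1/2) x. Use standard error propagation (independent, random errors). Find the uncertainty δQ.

For a monomial Q ∝ b^2, u^(1/2), x, fractional errors add in quadrature:
  (2·δb/b)² = (2×0.0756)² = 0.0229;  (½·δu/u)² = (0.5×0.117)² = 0.00341;  (1·δx/x)² = (1×0.0309)² = 0.000955
δQ/Q = √(0.0272) = 0.165
Q = 4.94e+05, so δQ = 0.165 × 4.94e+05 = 81500.

81500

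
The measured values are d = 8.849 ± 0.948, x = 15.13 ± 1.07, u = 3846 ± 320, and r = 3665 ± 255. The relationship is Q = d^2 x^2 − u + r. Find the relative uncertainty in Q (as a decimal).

0.260

Let p = d^2·x^2 = 17930. δp/p = √((2·δd/d)² + (2·δx/x)²) = √(0.0459 + 0.0200) = 0.257, so δp = 4600.
Q = p − u + r: δQ = √(δp² + δu² + δr²) = √(2.12e+07 + 1.02e+05 + 65000) = 4620
Q = 17740, so δQ/Q = 4620/17740 = 0.260.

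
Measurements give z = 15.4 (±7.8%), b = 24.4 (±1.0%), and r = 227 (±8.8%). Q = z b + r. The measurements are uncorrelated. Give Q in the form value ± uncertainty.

Let p = z·b = 376. δp/p = √((1·δz/z)² + (1·δb/b)²) = √(0.00608 + 0.000100) = 0.0786, so δp = 29.5.
Q = p + r: δQ = √(δp² + δr²) = √(873 + 399) = 35.7
Q = 603.

603 ± 35.7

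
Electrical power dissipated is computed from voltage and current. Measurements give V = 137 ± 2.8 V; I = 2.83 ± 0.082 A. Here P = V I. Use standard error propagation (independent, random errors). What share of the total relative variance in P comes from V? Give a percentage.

33.2%

(δP/P)² = (1·δV/V)² + (1·δI/I)²
  V term: (1×0.0204)² = 0.000418
  I term: (1×0.0290)² = 0.000840
Total = 0.00126. Share from V = 0.000418/0.00126 = 0.332.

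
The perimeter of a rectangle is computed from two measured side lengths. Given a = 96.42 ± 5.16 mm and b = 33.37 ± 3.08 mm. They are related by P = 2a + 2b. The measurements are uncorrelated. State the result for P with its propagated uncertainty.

259.6 ± 12.0 mm

P is a linear combination, so absolute uncertainties add in quadrature:
  (2·δa)² = 107;  (2·δb)² = 37.9
δP = √(144) = 12.0 mm
P = 259.6 mm.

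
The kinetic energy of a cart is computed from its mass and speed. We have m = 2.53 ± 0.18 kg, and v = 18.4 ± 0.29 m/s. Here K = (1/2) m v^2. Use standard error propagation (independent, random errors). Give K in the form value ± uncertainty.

428 ± 33.3 J

K is a product of powers, so relative uncertainties combine in quadrature:
  (1·δm/m)² = (1×0.0711)² = 0.00506;  (2·δv/v)² = (2×0.0158)² = 0.000994
δK/K = √(0.00606) = 0.0778
K = 428 J, so δK = 0.0778 × 428 = 33.3 J.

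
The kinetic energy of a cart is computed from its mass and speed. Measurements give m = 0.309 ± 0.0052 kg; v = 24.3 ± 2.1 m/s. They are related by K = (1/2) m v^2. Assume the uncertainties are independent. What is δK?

15.8 J

Since K is a product/quotient, work with relative uncertainties:
  (1·δm/m)² = (1×0.0168)² = 0.000283;  (2·δv/v)² = (2×0.0864)² = 0.0299
δK/K = √(0.0302) = 0.174
K = 91.2 J, so δK = 0.174 × 91.2 = 15.8 J.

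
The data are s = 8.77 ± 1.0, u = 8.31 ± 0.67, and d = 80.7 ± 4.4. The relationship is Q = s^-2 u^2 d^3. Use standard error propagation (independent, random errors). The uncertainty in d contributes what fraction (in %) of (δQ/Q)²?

(δQ/Q)² = (-2·δs/s)² + (2·δu/u)² + (3·δd/d)²
  s term: (-2×0.114)² = 0.0520
  u term: (2×0.0806)² = 0.0260
  d term: (3×0.0545)² = 0.0268
Total = 0.105. Share from d = 0.0268/0.105 = 0.255.

25.5%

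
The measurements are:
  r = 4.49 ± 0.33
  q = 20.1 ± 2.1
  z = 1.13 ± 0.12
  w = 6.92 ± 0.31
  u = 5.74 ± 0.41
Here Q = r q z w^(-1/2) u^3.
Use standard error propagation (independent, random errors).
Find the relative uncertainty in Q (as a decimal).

0.272

Each factor contributes (exponent × relative error)² to (δQ/Q)²:
  (1·δr/r)² = (1×0.0735)² = 0.00540;  (1·δq/q)² = (1×0.104)² = 0.0109;  (1·δz/z)² = (1×0.106)² = 0.0113;  (−½·δw/w)² = (-0.5×0.0448)² = 0.000502;  (3·δu/u)² = (3×0.0714)² = 0.0459
δQ/Q = √(0.0740) = 0.272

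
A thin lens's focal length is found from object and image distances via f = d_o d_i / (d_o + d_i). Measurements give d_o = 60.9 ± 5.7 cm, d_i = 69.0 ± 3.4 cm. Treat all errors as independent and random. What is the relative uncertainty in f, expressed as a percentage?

5.48%

∂f/∂d_o = (d_i/(d_o+d_i))² = 0.282;  ∂f/∂d_i = (d_o/(d_o+d_i))² = 0.220
δf = √((∂f/∂d_o · δd_o)² + (∂f/∂d_i · δd_i)²) = √(2.59 + 0.558) = 1.77 cm
f = 32.3 cm, so δf/f = 1.77/32.3 = 0.0548.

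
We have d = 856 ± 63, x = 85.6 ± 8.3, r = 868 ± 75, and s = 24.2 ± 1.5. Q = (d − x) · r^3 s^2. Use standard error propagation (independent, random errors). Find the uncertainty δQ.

Let u = d − x = 770. δu = √(δd² + δx²) = √(3970 + 68.9) = 63.5, so δu/u = 0.0825.
Q is then a monomial in u, r, s:
δQ/Q = √((δu/u)² + (3·δr/r)² + (2·δs/s)²) = √(0.00680 + 0.0672 + 0.0154) = 0.299
Q = 2.95e+14, so δQ = 0.299 × 2.95e+14 = 8.82e+13.

8.82e+13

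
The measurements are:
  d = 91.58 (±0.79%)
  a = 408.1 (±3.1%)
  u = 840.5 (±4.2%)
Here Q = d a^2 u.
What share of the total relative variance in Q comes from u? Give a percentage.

31.1%

(δQ/Q)² = (1·δd/d)² + (2·δa/a)² + (1·δu/u)²
  d term: (1×0.00790)² = 6.24e-05
  a term: (2×0.0310)² = 0.00384
  u term: (1×0.0420)² = 0.00176
Total = 0.00567. Share from u = 0.00176/0.00567 = 0.311.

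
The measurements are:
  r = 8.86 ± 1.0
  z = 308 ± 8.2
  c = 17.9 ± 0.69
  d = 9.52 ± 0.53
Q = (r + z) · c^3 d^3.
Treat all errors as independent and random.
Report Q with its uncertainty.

Let u = r + z = 317. δu = √(δr² + δz²) = √(1.00 + 67.2) = 8.26, so δu/u = 0.0261.
Q is then a monomial in u, c, d:
δQ/Q = √((δu/u)² + (3·δc/c)² + (3·δd/d)²) = √(0.000680 + 0.0134 + 0.0279) = 0.205
Q = 1.57e+09, so δQ = 0.205 × 1.57e+09 = 3.21e+08.

(1.57 ± 0.321) × 10^9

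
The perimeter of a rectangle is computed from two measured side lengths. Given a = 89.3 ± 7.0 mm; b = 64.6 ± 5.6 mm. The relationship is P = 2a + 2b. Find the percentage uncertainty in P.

Absolute uncertainties add in quadrature for a linear combination:
  (2·δa)² = 196;  (2·δb)² = 125
δP = √(321) = 17.9 mm
P = 308 mm, so δP/P = 17.9/308 = 0.0582.

5.82%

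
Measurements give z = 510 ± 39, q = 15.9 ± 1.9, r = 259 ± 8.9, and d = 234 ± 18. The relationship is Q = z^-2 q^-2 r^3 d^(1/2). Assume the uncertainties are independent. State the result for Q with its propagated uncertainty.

For a monomial Q ∝ z^-2, q^-2, r^3, d^(1/2), fractional errors add in quadrature:
  (-2·δz/z)² = (-2×0.0765)² = 0.0234;  (-2·δq/q)² = (-2×0.119)² = 0.0571;  (3·δr/r)² = (3×0.0344)² = 0.0106;  (½·δd/d)² = (0.5×0.0769)² = 0.00148
δQ/Q = √(0.0926) = 0.304
Q = 4.04, so δQ = 0.304 × 4.04 = 1.23.

4.04 ± 1.23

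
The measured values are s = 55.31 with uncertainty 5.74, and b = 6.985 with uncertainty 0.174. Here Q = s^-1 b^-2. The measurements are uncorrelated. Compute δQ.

Relative error in a monomial: (δQ/Q)² = Σ (nᵢ · δxᵢ/xᵢ)².
  (-1·δs/s)² = (-1×0.104)² = 0.0108;  (-2·δb/b)² = (-2×0.0249)² = 0.00248
δQ/Q = √(0.0133) = 0.115
Q = 0.0003706, so δQ = 0.115 × 0.0003706 = 4.27e-05.

4.27e-05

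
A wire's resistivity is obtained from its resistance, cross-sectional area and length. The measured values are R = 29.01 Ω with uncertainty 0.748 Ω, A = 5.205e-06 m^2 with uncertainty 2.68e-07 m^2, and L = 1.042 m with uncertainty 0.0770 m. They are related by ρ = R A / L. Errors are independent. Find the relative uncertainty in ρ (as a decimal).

For a monomial ρ ∝ R, A, L^-1, fractional errors add in quadrature:
  (1·δR/R)² = (1×0.0258)² = 0.000665;  (1·δA/A)² = (1×0.0515)² = 0.00265;  (-1·δL/L)² = (-1×0.0739)² = 0.00546
δρ/ρ = √(0.00878) = 0.0937

0.0937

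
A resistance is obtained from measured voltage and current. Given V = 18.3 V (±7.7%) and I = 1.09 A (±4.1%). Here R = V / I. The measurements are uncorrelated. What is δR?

1.46 Ω

For a monomial R ∝ V, I^-1, fractional errors add in quadrature:
  (1·δV/V)² = (1×0.0770)² = 0.00593;  (-1·δI/I)² = (-1×0.0410)² = 0.00168
δR/R = √(0.00761) = 0.0872
R = 16.8 Ω, so δR = 0.0872 × 16.8 = 1.46 Ω.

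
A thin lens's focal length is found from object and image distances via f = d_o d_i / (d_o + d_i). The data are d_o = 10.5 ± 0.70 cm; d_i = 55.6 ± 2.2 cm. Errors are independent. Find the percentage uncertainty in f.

5.64%

∂f/∂d_o = (d_i/(d_o+d_i))² = 0.708;  ∂f/∂d_i = (d_o/(d_o+d_i))² = 0.0252
δf = √((∂f/∂d_o · δd_o)² + (∂f/∂d_i · δd_i)²) = √(0.245 + 0.00308) = 0.498 cm
f = 8.83 cm, so δf/f = 0.498/8.83 = 0.0564.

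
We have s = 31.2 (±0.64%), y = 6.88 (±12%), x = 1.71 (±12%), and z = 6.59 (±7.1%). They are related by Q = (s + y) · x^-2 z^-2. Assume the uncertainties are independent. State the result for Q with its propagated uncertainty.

0.300 ± 0.0839

Let u = s + y = 38.1. δu = √(δs² + δy²) = √(0.0399 + 0.682) = 0.849, so δu/u = 0.0223.
Q is then a monomial in u, x, z:
δQ/Q = √((δu/u)² + (-2·δx/x)² + (-2·δz/z)²) = √(0.000498 + 0.0576 + 0.0202) = 0.280
Q = 0.300, so δQ = 0.280 × 0.300 = 0.0839.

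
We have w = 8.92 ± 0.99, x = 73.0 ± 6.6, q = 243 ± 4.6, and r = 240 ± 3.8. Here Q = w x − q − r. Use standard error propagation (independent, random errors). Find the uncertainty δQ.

Let p = w·x = 651. δp/p = √((1·δw/w)² + (1·δx/x)²) = √(0.0123 + 0.00817) = 0.143, so δp = 93.2.
Q = p − q − r: δQ = √(δp² + δq² + δr²) = √(8690 + 21.2 + 14.4) = 93.4

93.4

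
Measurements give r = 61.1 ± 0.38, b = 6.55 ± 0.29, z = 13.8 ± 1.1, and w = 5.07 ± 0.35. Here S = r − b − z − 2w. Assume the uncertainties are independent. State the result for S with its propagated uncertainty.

Absolute uncertainties add in quadrature for a linear combination:
  (δr)² = 0.144;  (δb)² = 0.0841;  (δz)² = 1.21;  (2·δw)² = 0.490
δS = √(1.93) = 1.39
S = 30.6.

30.6 ± 1.39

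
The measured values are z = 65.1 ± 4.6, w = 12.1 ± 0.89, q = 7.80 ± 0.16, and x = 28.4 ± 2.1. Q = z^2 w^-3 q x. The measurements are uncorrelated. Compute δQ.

145

Relative error in a monomial: (δQ/Q)² = Σ (nᵢ · δxᵢ/xᵢ)².
  (2·δz/z)² = (2×0.0707)² = 0.0200;  (-3·δw/w)² = (-3×0.0736)² = 0.0487;  (1·δq/q)² = (1×0.0205)² = 0.000421;  (1·δx/x)² = (1×0.0739)² = 0.00547
δQ/Q = √(0.0746) = 0.273
Q = 530, so δQ = 0.273 × 530 = 145.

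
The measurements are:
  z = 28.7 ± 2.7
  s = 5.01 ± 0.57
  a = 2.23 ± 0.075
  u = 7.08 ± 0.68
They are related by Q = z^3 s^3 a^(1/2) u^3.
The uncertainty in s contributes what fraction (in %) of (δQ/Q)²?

(δQ/Q)² = (3·δz/z)² + (3·δs/s)² + (½·δa/a)² + (3·δu/u)²
  z term: (3×0.0941)² = 0.0797
  s term: (3×0.114)² = 0.116
  a term: (0.5×0.0336)² = 0.000283
  u term: (3×0.0960)² = 0.0830
Total = 0.279. Share from s = 0.116/0.279 = 0.417.

41.7%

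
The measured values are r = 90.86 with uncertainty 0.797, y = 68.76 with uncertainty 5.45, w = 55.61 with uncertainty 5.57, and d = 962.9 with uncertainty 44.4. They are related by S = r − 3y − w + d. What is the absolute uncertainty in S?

47.6

Sums and differences: (δS)² = Σ (cᵢ δxᵢ)².
  (δr)² = 0.635;  (3·δy)² = 267;  (δw)² = 31.0;  (δd)² = 1970
δS = √(2270) = 47.6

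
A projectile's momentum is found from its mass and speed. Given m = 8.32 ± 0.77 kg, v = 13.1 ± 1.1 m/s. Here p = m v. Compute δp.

13.6 kg·m/s

Each factor contributes (exponent × relative error)² to (δp/p)²:
  (1·δm/m)² = (1×0.0925)² = 0.00857;  (1·δv/v)² = (1×0.0840)² = 0.00705
δp/p = √(0.0156) = 0.125
p = 109 kg·m/s, so δp = 0.125 × 109 = 13.6 kg·m/s.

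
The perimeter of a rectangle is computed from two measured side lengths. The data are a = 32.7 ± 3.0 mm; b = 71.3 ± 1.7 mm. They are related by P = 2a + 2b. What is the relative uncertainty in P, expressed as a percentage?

3.32%

Absolute uncertainties add in quadrature for a linear combination:
  (2·δa)² = 36.0;  (2·δb)² = 11.6
δP = √(47.6) = 6.90 mm
P = 208 mm, so δP/P = 6.90/208 = 0.0332.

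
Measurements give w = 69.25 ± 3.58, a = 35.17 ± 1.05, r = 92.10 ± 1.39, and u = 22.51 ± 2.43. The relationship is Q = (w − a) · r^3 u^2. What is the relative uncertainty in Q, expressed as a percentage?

Let h = w − a = 34.08. δh = √(δw² + δa²) = √(12.8 + 1.10) = 3.73, so δh/h = 0.109.
Q is then a monomial in h, r, u:
δQ/Q = √((δh/h)² + (3·δr/r)² + (2·δu/u)²) = √(0.0120 + 0.00205 + 0.0466) = 0.246

24.6%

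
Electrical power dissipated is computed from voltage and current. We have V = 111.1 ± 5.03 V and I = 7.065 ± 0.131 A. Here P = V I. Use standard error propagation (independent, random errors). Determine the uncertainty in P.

P is a product of powers, so relative uncertainties combine in quadrature:
  (1·δV/V)² = (1×0.0453)² = 0.00205;  (1·δI/I)² = (1×0.0185)² = 0.000344
δP/P = √(0.00239) = 0.0489
P = 784.9 W, so δP = 0.0489 × 784.9 = 38.4 W.

38.4 W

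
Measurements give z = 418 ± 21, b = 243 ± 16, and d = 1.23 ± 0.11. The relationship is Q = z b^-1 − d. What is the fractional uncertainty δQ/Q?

0.367

Let p = z·b^-1 = 1.72. δp/p = √((1·δz/z)² + (-1·δb/b)²) = √(0.00252 + 0.00434) = 0.0828, so δp = 0.142.
Q = p − d: δQ = √(δp² + δd²) = √(0.0203 + 0.0121) = 0.180
Q = 0.490, so δQ/Q = 0.180/0.490 = 0.367.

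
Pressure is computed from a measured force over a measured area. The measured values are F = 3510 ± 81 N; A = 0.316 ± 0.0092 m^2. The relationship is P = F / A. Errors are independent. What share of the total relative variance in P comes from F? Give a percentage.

(δP/P)² = (1·δF/F)² + (-1·δA/A)²
  F term: (1×0.0231)² = 0.000533
  A term: (-1×0.0291)² = 0.000848
Total = 0.00138. Share from F = 0.000533/0.00138 = 0.386.

38.6%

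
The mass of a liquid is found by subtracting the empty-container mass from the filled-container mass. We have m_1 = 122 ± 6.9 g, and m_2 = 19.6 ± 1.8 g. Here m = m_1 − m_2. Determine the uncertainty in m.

7.13 g

Sums and differences: (δm)² = Σ (cᵢ δxᵢ)².
  (δm_1)² = 47.6;  (δm_2)² = 3.24
δm = √(50.9) = 7.13 g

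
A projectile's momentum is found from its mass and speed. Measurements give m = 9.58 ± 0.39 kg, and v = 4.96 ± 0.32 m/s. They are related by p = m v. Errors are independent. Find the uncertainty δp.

3.62 kg·m/s

p is a product of powers, so relative uncertainties combine in quadrature:
  (1·δm/m)² = (1×0.0407)² = 0.00166;  (1·δv/v)² = (1×0.0645)² = 0.00416
δp/p = √(0.00582) = 0.0763
p = 47.5 kg·m/s, so δp = 0.0763 × 47.5 = 3.62 kg·m/s.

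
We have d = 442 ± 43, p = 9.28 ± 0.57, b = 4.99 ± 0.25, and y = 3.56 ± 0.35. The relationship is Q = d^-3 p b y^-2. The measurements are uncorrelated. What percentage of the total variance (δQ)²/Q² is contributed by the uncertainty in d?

(δQ/Q)² = (-3·δd/d)² + (1·δp/p)² + (1·δb/b)² + (-2·δy/y)²
  d term: (-3×0.0973)² = 0.0852
  p term: (1×0.0614)² = 0.00377
  b term: (1×0.0501)² = 0.00251
  y term: (-2×0.0983)² = 0.0387
Total = 0.130. Share from d = 0.0852/0.130 = 0.655.

65.5%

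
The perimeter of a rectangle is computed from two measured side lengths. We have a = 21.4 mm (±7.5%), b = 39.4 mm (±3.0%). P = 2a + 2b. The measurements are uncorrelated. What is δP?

P is a linear combination, so absolute uncertainties add in quadrature:
  (2·δa)² = 10.3;  (2·δb)² = 5.59
δP = √(15.9) = 3.99 mm

3.99 mm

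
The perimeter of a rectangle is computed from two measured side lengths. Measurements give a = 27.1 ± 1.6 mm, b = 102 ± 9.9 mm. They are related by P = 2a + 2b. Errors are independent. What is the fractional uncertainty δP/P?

0.0777

Absolute uncertainties add in quadrature for a linear combination:
  (2·δa)² = 10.2;  (2·δb)² = 392
δP = √(402) = 20.1 mm
P = 258 mm, so δP/P = 20.1/258 = 0.0777.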